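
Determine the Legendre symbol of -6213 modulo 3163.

1

Pull out -1: (-6213/3163) = (-1/3163)·(6213/3163). Since 3163 ≡ 3 (mod 4), (-1/3163) = -1. Now have -(6213/3163).
Reduce the numerator: 6213 ≡ 3050 (mod 3163), so (6213/3163) = (3050/3163).
Factor out 2: 3050 = 2·1525. Since 3163 ≡ 3 (mod 8), (2/3163) = -1. Now have (1525/3163).
1525 ≡ 1 (mod 4), so quadratic reciprocity gives (1525/3163) = (3163/1525). Reduce: 3163 ≡ 113 (mod 1525). Now have (113/1525).
113 ≡ 1 (mod 4), so quadratic reciprocity gives (113/1525) = (1525/113). Reduce: 1525 ≡ 56 (mod 113). Now have (56/113).
Factor out 2: 56 = 2^3·7. Since 113 ≡ 1 (mod 8), (2/113) = +1, and (2/113)^3 = +1. Now have (7/113).
113 ≡ 1 (mod 4), so quadratic reciprocity gives (7/113) = (113/7). Reduce: 113 ≡ 1 (mod 7). Now have (1/7).
(1/7) = 1. Collecting the sign factors: 1.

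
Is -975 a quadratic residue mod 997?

yes

(-975|997)
  = (975|997)    [997 ≡ 1 mod 4 ⇒ (-1|997) = +1]
  = (997|975)    [QR: 997 ≡ 1 mod 4, sign kept]
  = (22|975)    [997 ≡ 22 mod 975]
  = (11|975)    [975 ≡ 7 mod 8 ⇒ (2|975) = +1]
  = -(975|11)    [QR: both ≡ 3 mod 4, sign flips]
  = -(7|11)    [975 ≡ 7 mod 11]
  = (11|7)    [QR: both ≡ 3 mod 4, sign flips]
  = (4|7)    [11 ≡ 4 mod 7]
  = (1|7)    [7 ≡ 7 mod 8 ⇒ (2|7)^2 = +1]
  = 1    [(1|7) = 1]
(-975|997) = 1, and 997 is prime, so -975 is a quadratic residue mod 997.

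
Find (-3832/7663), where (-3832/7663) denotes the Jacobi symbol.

Reduce the numerator: -3832 ≡ 3831 (mod 7663), so (-3832/7663) = (3831/7663).
Both 3831 ≡ 3 and 7663 ≡ 3 (mod 4), so reciprocity gives (3831/7663) = -(7663/3831). Reduce: 7663 ≡ 1 (mod 3831). Now have -(1/3831).
(1/3831) = 1. Collecting the sign factors: -1.

-1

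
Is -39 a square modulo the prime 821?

yes

(-39/821)
  = (39/821)    [821 ≡ 1 mod 4 ⇒ (-1/821) = +1]
  = (821/39)    [QR: 821 ≡ 1 mod 4, sign kept]
  = (2/39)    [821 ≡ 2 mod 39]
  = (1/39)    [39 ≡ 7 mod 8 ⇒ (2/39) = +1]
  = 1    [(1/39) = 1]
(-39/821) = 1, and 821 is prime, so -39 is a quadratic residue mod 821.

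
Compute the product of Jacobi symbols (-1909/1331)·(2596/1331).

0

By multiplicativity, (-1909·2596/1331) = (-1909/1331)·(2596/1331).
First factor (-1909/1331):
(-1909/1331)
  = -(1909/1331)    [1331 ≡ 3 mod 4 ⇒ (-1/1331) = -1]
  = -(578/1331)    [1909 ≡ 578 mod 1331]
  = (289/1331)    [1331 ≡ 3 mod 8 ⇒ (2/1331) = -1]
  = (1331/289)    [QR: 289 ≡ 1 mod 4, sign kept]
  = (175/289)    [1331 ≡ 175 mod 289]
  = (289/175)    [QR: 289 ≡ 1 mod 4, sign kept]
  = (114/175)    [289 ≡ 114 mod 175]
  = (57/175)    [175 ≡ 7 mod 8 ⇒ (2/175) = +1]
  = (175/57)    [QR: 57 ≡ 1 mod 4, sign kept]
  = (4/57)    [175 ≡ 4 mod 57]
  = (1/57)    [57 ≡ 1 mod 8 ⇒ (2/57)^2 = +1]
  = 1    [(1/57) = 1]
Second factor (2596/1331):
(2596/1331)
  = (1265/1331)    [2596 ≡ 1265 mod 1331]
  = (1331/1265)    [QR: 1265 ≡ 1 mod 4, sign kept]
  = (66/1265)    [1331 ≡ 66 mod 1265]
  = (33/1265)    [1265 ≡ 1 mod 8 ⇒ (2/1265) = +1]
  = (1265/33)    [QR: 33 ≡ 1 mod 4, sign kept]
  = (11/33)    [1265 ≡ 11 mod 33]
  = (33/11)    [QR: 33 ≡ 1 mod 4, sign kept]
  = (0/11)    [33 ≡ 0 mod 11]
  = 0    [numerator 0, gcd > 1]
Product: (1)·(0) = 0.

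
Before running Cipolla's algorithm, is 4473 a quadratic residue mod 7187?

4473 ≡ 1 (mod 4), so quadratic reciprocity gives (4473|7187) = (7187|4473). Reduce: 7187 ≡ 2714 (mod 4473). Now have (2714|4473).
Factor out 2: 2714 = 2·1357. Since 4473 ≡ 1 (mod 8), (2|4473) = +1. Now have (1357|4473).
1357 ≡ 1 (mod 4), so quadratic reciprocity gives (1357|4473) = (4473|1357). Reduce: 4473 ≡ 402 (mod 1357). Now have (402|1357).
Factor out 2: 402 = 2·201. Since 1357 ≡ 5 (mod 8), (2|1357) = -1. Now have -(201|1357).
201 ≡ 1 (mod 4), so quadratic reciprocity gives (201|1357) = (1357|201). Reduce: 1357 ≡ 151 (mod 201). Now have -(151|201).
201 ≡ 1 (mod 4), so quadratic reciprocity gives (151|201) = (201|151). Reduce: 201 ≡ 50 (mod 151). Now have -(50|151).
Factor out 2: 50 = 2·25. Since 151 ≡ 7 (mod 8), (2|151) = +1. Now have -(25|151).
25 ≡ 1 (mod 4), so quadratic reciprocity gives (25|151) = (151|25). Reduce: 151 ≡ 1 (mod 25). Now have -(1|25).
(1|25) = 1. Collecting the sign factors: -1.
(4473|7187) = -1, and 7187 is prime, so 4473 is not a quadratic residue mod 7187.

no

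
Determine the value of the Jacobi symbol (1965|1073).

1

(1965|1073)
  = (892|1073)    [1965 ≡ 892 mod 1073]
  = (223|1073)    [1073 ≡ 1 mod 8 ⇒ (2|1073)^2 = +1]
  = (1073|223)    [QR: 1073 ≡ 1 mod 4, sign kept]
  = (181|223)    [1073 ≡ 181 mod 223]
  = (223|181)    [QR: 181 ≡ 1 mod 4, sign kept]
  = (42|181)    [223 ≡ 42 mod 181]
  = -(21|181)    [181 ≡ 5 mod 8 ⇒ (2|181) = -1]
  = -(181|21)    [QR: 21 ≡ 1 mod 4, sign kept]
  = -(13|21)    [181 ≡ 13 mod 21]
  = -(21|13)    [QR: 13 ≡ 1 mod 4, sign kept]
  = -(8|13)    [21 ≡ 8 mod 13]
  = (1|13)    [13 ≡ 5 mod 8 ⇒ (2|13)^3 = -1]
  = 1    [(1|13) = 1]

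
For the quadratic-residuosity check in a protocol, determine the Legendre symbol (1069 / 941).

Reduce the numerator: 1069 ≡ 128 (mod 941), so (1069 / 941) = (128 / 941).
Factor out 2: 128 = 2^7. Since 941 ≡ 5 (mod 8), (2 / 941) = -1, and (2 / 941)^7 = -1. Now have -(1 / 941).
(1 / 941) = 1. Collecting the sign factors: -1.

-1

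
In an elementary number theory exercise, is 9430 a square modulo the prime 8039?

yes

Reduce the numerator: 9430 ≡ 1391 (mod 8039), so (9430/8039) = (1391/8039).
Both 1391 ≡ 3 and 8039 ≡ 3 (mod 4), so reciprocity gives (1391/8039) = -(8039/1391). Reduce: 8039 ≡ 1084 (mod 1391). Now have -(1084/1391).
Factor out 2: 1084 = 2^2·271. Since 1391 ≡ 7 (mod 8), (2/1391) = +1, and (2/1391)^2 = +1. Now have -(271/1391).
Both 271 ≡ 3 and 1391 ≡ 3 (mod 4), so reciprocity gives (271/1391) = -(1391/271). Reduce: 1391 ≡ 36 (mod 271). Now have (36/271).
Factor out 2: 36 = 2^2·9. Since 271 ≡ 7 (mod 8), (2/271) = +1, and (2/271)^2 = +1. Now have (9/271).
9 ≡ 1 (mod 4), so quadratic reciprocity gives (9/271) = (271/9). Reduce: 271 ≡ 1 (mod 9). Now have (1/9).
(1/9) = 1. Collecting the sign factors: 1.
(9430/8039) = 1, and 8039 is prime, so 9430 is a quadratic residue mod 8039.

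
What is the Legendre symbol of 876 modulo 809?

Reduce the numerator: 876 ≡ 67 (mod 809), so (876/809) = (67/809).
809 ≡ 1 (mod 4), so quadratic reciprocity gives (67/809) = (809/67). Reduce: 809 ≡ 5 (mod 67). Now have (5/67).
5 ≡ 1 (mod 4), so quadratic reciprocity gives (5/67) = (67/5). Reduce: 67 ≡ 2 (mod 5). Now have (2/5).
Factor out 2: 2 = 2. Since 5 ≡ 5 (mod 8), (2/5) = -1. Now have -(1/5).
(1/5) = 1. Collecting the sign factors: -1.

-1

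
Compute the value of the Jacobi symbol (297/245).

-1

(297/245)
  = (52/245)    [297 ≡ 52 mod 245]
  = (13/245)    [245 ≡ 5 mod 8 ⇒ (2/245)^2 = +1]
  = (245/13)    [QR: 13 ≡ 1 mod 4, sign kept]
  = (11/13)    [245 ≡ 11 mod 13]
  = (13/11)    [QR: 13 ≡ 1 mod 4, sign kept]
  = (2/11)    [13 ≡ 2 mod 11]
  = -(1/11)    [11 ≡ 3 mod 8 ⇒ (2/11) = -1]
  = -1    [(1/11) = 1]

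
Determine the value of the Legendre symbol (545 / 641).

(545 / 641)
  = (641 / 545)    [QR: 545 ≡ 1 mod 4, sign kept]
  = (96 / 545)    [641 ≡ 96 mod 545]
  = (3 / 545)    [545 ≡ 1 mod 8 ⇒ (2 / 545)^5 = +1]
  = (545 / 3)    [QR: 545 ≡ 1 mod 4, sign kept]
  = (2 / 3)    [545 ≡ 2 mod 3]
  = -(1 / 3)    [3 ≡ 3 mod 8 ⇒ (2 / 3) = -1]
  = -1    [(1 / 3) = 1]

-1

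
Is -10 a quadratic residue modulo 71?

(-10/71)
  = (61/71)    [-10 ≡ 61 mod 71]
  = (71/61)    [QR: 61 ≡ 1 mod 4, sign kept]
  = (10/61)    [71 ≡ 10 mod 61]
  = -(5/61)    [61 ≡ 5 mod 8 ⇒ (2/61) = -1]
  = -(61/5)    [QR: 5 ≡ 1 mod 4, sign kept]
  = -(1/5)    [61 ≡ 1 mod 5]
  = -1    [(1/5) = 1]
The Legendre symbol is -1, so x^2 ≡ -10 (mod 71) has no solution.

no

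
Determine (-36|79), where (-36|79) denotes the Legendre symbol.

-1

(-36|79)
  = (43|79)    [-36 ≡ 43 mod 79]
  = -(79|43)    [QR: both ≡ 3 mod 4, sign flips]
  = -(36|43)    [79 ≡ 36 mod 43]
  = -(9|43)    [43 ≡ 3 mod 8 ⇒ (2|43)^2 = +1]
  = -(43|9)    [QR: 9 ≡ 1 mod 4, sign kept]
  = -(7|9)    [43 ≡ 7 mod 9]
  = -(9|7)    [QR: 9 ≡ 1 mod 4, sign kept]
  = -(2|7)    [9 ≡ 2 mod 7]
  = -(1|7)    [7 ≡ 7 mod 8 ⇒ (2|7) = +1]
  = -1    [(1|7) = 1]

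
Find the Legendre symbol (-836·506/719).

By multiplicativity, (-836·506/719) = (-836/719)·(506/719).
First factor (-836/719):
(-836/719)
  = (602/719)    [-836 ≡ 602 mod 719]
  = (301/719)    [719 ≡ 7 mod 8 ⇒ (2/719) = +1]
  = (719/301)    [QR: 301 ≡ 1 mod 4, sign kept]
  = (117/301)    [719 ≡ 117 mod 301]
  = (301/117)    [QR: 117 ≡ 1 mod 4, sign kept]
  = (67/117)    [301 ≡ 67 mod 117]
  = (117/67)    [QR: 117 ≡ 1 mod 4, sign kept]
  = (50/67)    [117 ≡ 50 mod 67]
  = -(25/67)    [67 ≡ 3 mod 8 ⇒ (2/67) = -1]
  = -(67/25)    [QR: 25 ≡ 1 mod 4, sign kept]
  = -(17/25)    [67 ≡ 17 mod 25]
  = -(25/17)    [QR: 17 ≡ 1 mod 4, sign kept]
  = -(8/17)    [25 ≡ 8 mod 17]
  = -(1/17)    [17 ≡ 1 mod 8 ⇒ (2/17)^3 = +1]
  = -1    [(1/17) = 1]
Second factor (506/719):
(506/719)
  = (253/719)    [719 ≡ 7 mod 8 ⇒ (2/719) = +1]
  = (719/253)    [QR: 253 ≡ 1 mod 4, sign kept]
  = (213/253)    [719 ≡ 213 mod 253]
  = (253/213)    [QR: 213 ≡ 1 mod 4, sign kept]
  = (40/213)    [253 ≡ 40 mod 213]
  = -(5/213)    [213 ≡ 5 mod 8 ⇒ (2/213)^3 = -1]
  = -(213/5)    [QR: 5 ≡ 1 mod 4, sign kept]
  = -(3/5)    [213 ≡ 3 mod 5]
  = -(5/3)    [QR: 5 ≡ 1 mod 4, sign kept]
  = -(2/3)    [5 ≡ 2 mod 3]
  = (1/3)    [3 ≡ 3 mod 8 ⇒ (2/3) = -1]
  = 1    [(1/3) = 1]
Product: (-1)·(1) = -1.

-1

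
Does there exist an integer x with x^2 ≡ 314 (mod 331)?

no

(314/331)
  = -(157/331)    [331 ≡ 3 mod 8 ⇒ (2/331) = -1]
  = -(331/157)    [QR: 157 ≡ 1 mod 4, sign kept]
  = -(17/157)    [331 ≡ 17 mod 157]
  = -(157/17)    [QR: 17 ≡ 1 mod 4, sign kept]
  = -(4/17)    [157 ≡ 4 mod 17]
  = -(1/17)    [17 ≡ 1 mod 8 ⇒ (2/17)^2 = +1]
  = -1    [(1/17) = 1]
(314/331) = -1, and 331 is prime, so 314 is not a quadratic residue mod 331.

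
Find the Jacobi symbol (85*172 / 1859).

By multiplicativity, (85·172 / 1859) = (85 / 1859)·(172 / 1859).
First factor (85 / 1859):
(85 / 1859)
  = (1859 / 85)    [QR: 85 ≡ 1 mod 4, sign kept]
  = (74 / 85)    [1859 ≡ 74 mod 85]
  = -(37 / 85)    [85 ≡ 5 mod 8 ⇒ (2 / 85) = -1]
  = -(85 / 37)    [QR: 37 ≡ 1 mod 4, sign kept]
  = -(11 / 37)    [85 ≡ 11 mod 37]
  = -(37 / 11)    [QR: 37 ≡ 1 mod 4, sign kept]
  = -(4 / 11)    [37 ≡ 4 mod 11]
  = -(1 / 11)    [11 ≡ 3 mod 8 ⇒ (2 / 11)^2 = +1]
  = -1    [(1 / 11) = 1]
Second factor (172 / 1859):
(172 / 1859)
  = (43 / 1859)    [1859 ≡ 3 mod 8 ⇒ (2 / 1859)^2 = +1]
  = -(1859 / 43)    [QR: both ≡ 3 mod 4, sign flips]
  = -(10 / 43)    [1859 ≡ 10 mod 43]
  = (5 / 43)    [43 ≡ 3 mod 8 ⇒ (2 / 43) = -1]
  = (43 / 5)    [QR: 5 ≡ 1 mod 4, sign kept]
  = (3 / 5)    [43 ≡ 3 mod 5]
  = (5 / 3)    [QR: 5 ≡ 1 mod 4, sign kept]
  = (2 / 3)    [5 ≡ 2 mod 3]
  = -(1 / 3)    [3 ≡ 3 mod 8 ⇒ (2 / 3) = -1]
  = -1    [(1 / 3) = 1]
Product: (-1)·(-1) = 1.

1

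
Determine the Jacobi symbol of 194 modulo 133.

-1

(194/133)
  = (61/133)    [194 ≡ 61 mod 133]
  = (133/61)    [QR: 61 ≡ 1 mod 4, sign kept]
  = (11/61)    [133 ≡ 11 mod 61]
  = (61/11)    [QR: 61 ≡ 1 mod 4, sign kept]
  = (6/11)    [61 ≡ 6 mod 11]
  = -(3/11)    [11 ≡ 3 mod 8 ⇒ (2/11) = -1]
  = (11/3)    [QR: both ≡ 3 mod 4, sign flips]
  = (2/3)    [11 ≡ 2 mod 3]
  = -(1/3)    [3 ≡ 3 mod 8 ⇒ (2/3) = -1]
  = -1    [(1/3) = 1]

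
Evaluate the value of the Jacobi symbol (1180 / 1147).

(1180 / 1147)
  = (33 / 1147)    [1180 ≡ 33 mod 1147]
  = (1147 / 33)    [QR: 33 ≡ 1 mod 4, sign kept]
  = (25 / 33)    [1147 ≡ 25 mod 33]
  = (33 / 25)    [QR: 25 ≡ 1 mod 4, sign kept]
  = (8 / 25)    [33 ≡ 8 mod 25]
  = (1 / 25)    [25 ≡ 1 mod 8 ⇒ (2 / 25)^3 = +1]
  = 1    [(1 / 25) = 1]

1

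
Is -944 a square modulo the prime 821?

Pull out -1: (-944/821) = (-1/821)·(944/821). Since 821 ≡ 1 (mod 4), (-1/821) = +1. Now have (944/821).
Reduce the numerator: 944 ≡ 123 (mod 821), so (944/821) = (123/821).
821 ≡ 1 (mod 4), so quadratic reciprocity gives (123/821) = (821/123). Reduce: 821 ≡ 83 (mod 123). Now have (83/123).
Both 83 ≡ 3 and 123 ≡ 3 (mod 4), so reciprocity gives (83/123) = -(123/83). Reduce: 123 ≡ 40 (mod 83). Now have -(40/83).
Factor out 2: 40 = 2^3·5. Since 83 ≡ 3 (mod 8), (2/83) = -1, and (2/83)^3 = -1. Now have (5/83).
5 ≡ 1 (mod 4), so quadratic reciprocity gives (5/83) = (83/5). Reduce: 83 ≡ 3 (mod 5). Now have (3/5).
5 ≡ 1 (mod 4), so quadratic reciprocity gives (3/5) = (5/3). Reduce: 5 ≡ 2 (mod 3). Now have (2/3).
Factor out 2: 2 = 2. Since 3 ≡ 3 (mod 8), (2/3) = -1. Now have -(1/3).
(1/3) = 1. Collecting the sign factors: -1.
The Legendre symbol is -1, so x^2 ≡ -944 (mod 821) has no solution.

no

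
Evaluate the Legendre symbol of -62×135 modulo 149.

1

By multiplicativity, (-62·135|149) = (-62|149)·(135|149).
First factor (-62|149):
(-62|149)
  = (62|149)    [149 ≡ 1 mod 4 ⇒ (-1|149) = +1]
  = -(31|149)    [149 ≡ 5 mod 8 ⇒ (2|149) = -1]
  = -(149|31)    [QR: 149 ≡ 1 mod 4, sign kept]
  = -(25|31)    [149 ≡ 25 mod 31]
  = -(31|25)    [QR: 25 ≡ 1 mod 4, sign kept]
  = -(6|25)    [31 ≡ 6 mod 25]
  = -(3|25)    [25 ≡ 1 mod 8 ⇒ (2|25) = +1]
  = -(25|3)    [QR: 25 ≡ 1 mod 4, sign kept]
  = -(1|3)    [25 ≡ 1 mod 3]
  = -1    [(1|3) = 1]
Second factor (135|149):
(135|149)
  = (149|135)    [QR: 149 ≡ 1 mod 4, sign kept]
  = (14|135)    [149 ≡ 14 mod 135]
  = (7|135)    [135 ≡ 7 mod 8 ⇒ (2|135) = +1]
  = -(135|7)    [QR: both ≡ 3 mod 4, sign flips]
  = -(2|7)    [135 ≡ 2 mod 7]
  = -(1|7)    [7 ≡ 7 mod 8 ⇒ (2|7) = +1]
  = -1    [(1|7) = 1]
Product: (-1)·(-1) = 1.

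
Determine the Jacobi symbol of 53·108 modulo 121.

By multiplicativity, (53·108/121) = (53/121)·(108/121).
First factor (53/121):
(53/121)
  = (121/53)    [QR: 53 ≡ 1 mod 4, sign kept]
  = (15/53)    [121 ≡ 15 mod 53]
  = (53/15)    [QR: 53 ≡ 1 mod 4, sign kept]
  = (8/15)    [53 ≡ 8 mod 15]
  = (1/15)    [15 ≡ 7 mod 8 ⇒ (2/15)^3 = +1]
  = 1    [(1/15) = 1]
Second factor (108/121):
(108/121)
  = (27/121)    [121 ≡ 1 mod 8 ⇒ (2/121)^2 = +1]
  = (121/27)    [QR: 121 ≡ 1 mod 4, sign kept]
  = (13/27)    [121 ≡ 13 mod 27]
  = (27/13)    [QR: 13 ≡ 1 mod 4, sign kept]
  = (1/13)    [27 ≡ 1 mod 13]
  = 1    [(1/13) = 1]
Product: (1)·(1) = 1.

1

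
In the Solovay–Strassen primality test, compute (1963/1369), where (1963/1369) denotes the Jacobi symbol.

1

(1963/1369)
  = (594/1369)    [1963 ≡ 594 mod 1369]
  = (297/1369)    [1369 ≡ 1 mod 8 ⇒ (2/1369) = +1]
  = (1369/297)    [QR: 297 ≡ 1 mod 4, sign kept]
  = (181/297)    [1369 ≡ 181 mod 297]
  = (297/181)    [QR: 181 ≡ 1 mod 4, sign kept]
  = (116/181)    [297 ≡ 116 mod 181]
  = (29/181)    [181 ≡ 5 mod 8 ⇒ (2/181)^2 = +1]
  = (181/29)    [QR: 29 ≡ 1 mod 4, sign kept]
  = (7/29)    [181 ≡ 7 mod 29]
  = (29/7)    [QR: 29 ≡ 1 mod 4, sign kept]
  = (1/7)    [29 ≡ 1 mod 7]
  = 1    [(1/7) = 1]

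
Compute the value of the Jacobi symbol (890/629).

(890/629)
  = (261/629)    [890 ≡ 261 mod 629]
  = (629/261)    [QR: 261 ≡ 1 mod 4, sign kept]
  = (107/261)    [629 ≡ 107 mod 261]
  = (261/107)    [QR: 261 ≡ 1 mod 4, sign kept]
  = (47/107)    [261 ≡ 47 mod 107]
  = -(107/47)    [QR: both ≡ 3 mod 4, sign flips]
  = -(13/47)    [107 ≡ 13 mod 47]
  = -(47/13)    [QR: 13 ≡ 1 mod 4, sign kept]
  = -(8/13)    [47 ≡ 8 mod 13]
  = (1/13)    [13 ≡ 5 mod 8 ⇒ (2/13)^3 = -1]
  = 1    [(1/13) = 1]

1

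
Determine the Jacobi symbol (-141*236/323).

By multiplicativity, (-141·236/323) = (-141/323)·(236/323).
First factor (-141/323):
Pull out -1: (-141/323) = (-1/323)·(141/323). Since 323 ≡ 3 (mod 4), (-1/323) = -1. Now have -(141/323).
141 ≡ 1 (mod 4), so quadratic reciprocity gives (141/323) = (323/141). Reduce: 323 ≡ 41 (mod 141). Now have -(41/141).
41 ≡ 1 (mod 4), so quadratic reciprocity gives (41/141) = (141/41). Reduce: 141 ≡ 18 (mod 41). Now have -(18/41).
Factor out 2: 18 = 2·9. Since 41 ≡ 1 (mod 8), (2/41) = +1. Now have -(9/41).
9 ≡ 1 (mod 4), so quadratic reciprocity gives (9/41) = (41/9). Reduce: 41 ≡ 5 (mod 9). Now have -(5/9).
5 ≡ 1 (mod 4), so quadratic reciprocity gives (5/9) = (9/5). Reduce: 9 ≡ 4 (mod 5). Now have -(4/5).
Factor out 2: 4 = 2^2. Since 5 ≡ 5 (mod 8), (2/5) = -1, and (2/5)^2 = +1. Now have -(1/5).
(1/5) = 1. Collecting the sign factors: -1.
Second factor (236/323):
Factor out 2: 236 = 2^2·59. Since 323 ≡ 3 (mod 8), (2/323) = -1, and (2/323)^2 = +1. Now have (59/323).
Both 59 ≡ 3 and 323 ≡ 3 (mod 4), so reciprocity gives (59/323) = -(323/59). Reduce: 323 ≡ 28 (mod 59). Now have -(28/59).
Factor out 2: 28 = 2^2·7. Since 59 ≡ 3 (mod 8), (2/59) = -1, and (2/59)^2 = +1. Now have -(7/59).
Both 7 ≡ 3 and 59 ≡ 3 (mod 4), so reciprocity gives (7/59) = -(59/7). Reduce: 59 ≡ 3 (mod 7). Now have (3/7).
Both 3 ≡ 3 and 7 ≡ 3 (mod 4), so reciprocity gives (3/7) = -(7/3). Reduce: 7 ≡ 1 (mod 3). Now have -(1/3).
(1/3) = 1. Collecting the sign factors: -1.
Product: (-1)·(-1) = 1.

1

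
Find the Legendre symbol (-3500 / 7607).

1

Pull out -1: (-3500 / 7607) = (-1 / 7607)·(3500 / 7607). Since 7607 ≡ 3 (mod 4), (-1 / 7607) = -1. Now have -(3500 / 7607).
Factor out 2: 3500 = 2^2·875. Since 7607 ≡ 7 (mod 8), (2 / 7607) = +1, and (2 / 7607)^2 = +1. Now have -(875 / 7607).
Both 875 ≡ 3 and 7607 ≡ 3 (mod 4), so reciprocity gives (875 / 7607) = -(7607 / 875). Reduce: 7607 ≡ 607 (mod 875). Now have (607 / 875).
Both 607 ≡ 3 and 875 ≡ 3 (mod 4), so reciprocity gives (607 / 875) = -(875 / 607). Reduce: 875 ≡ 268 (mod 607). Now have -(268 / 607).
Factor out 2: 268 = 2^2·67. Since 607 ≡ 7 (mod 8), (2 / 607) = +1, and (2 / 607)^2 = +1. Now have -(67 / 607).
Both 67 ≡ 3 and 607 ≡ 3 (mod 4), so reciprocity gives (67 / 607) = -(607 / 67). Reduce: 607 ≡ 4 (mod 67). Now have (4 / 67).
Factor out 2: 4 = 2^2. Since 67 ≡ 3 (mod 8), (2 / 67) = -1, and (2 / 67)^2 = +1. Now have (1 / 67).
(1 / 67) = 1. Collecting the sign factors: 1.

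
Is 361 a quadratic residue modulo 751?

(361|751)
  = (751|361)    [QR: 361 ≡ 1 mod 4, sign kept]
  = (29|361)    [751 ≡ 29 mod 361]
  = (361|29)    [QR: 29 ≡ 1 mod 4, sign kept]
  = (13|29)    [361 ≡ 13 mod 29]
  = (29|13)    [QR: 13 ≡ 1 mod 4, sign kept]
  = (3|13)    [29 ≡ 3 mod 13]
  = (13|3)    [QR: 13 ≡ 1 mod 4, sign kept]
  = (1|3)    [13 ≡ 1 mod 3]
  = 1    [(1|3) = 1]
(361|751) = 1, and 751 is prime, so 361 is a quadratic residue mod 751.

yes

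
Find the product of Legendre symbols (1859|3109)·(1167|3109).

1

By multiplicativity, (1859·1167|3109) = (1859|3109)·(1167|3109).
First factor (1859|3109):
3109 ≡ 1 (mod 4), so quadratic reciprocity gives (1859|3109) = (3109|1859). Reduce: 3109 ≡ 1250 (mod 1859). Now have (1250|1859).
Factor out 2: 1250 = 2·625. Since 1859 ≡ 3 (mod 8), (2|1859) = -1. Now have -(625|1859).
625 ≡ 1 (mod 4), so quadratic reciprocity gives (625|1859) = (1859|625). Reduce: 1859 ≡ 609 (mod 625). Now have -(609|625).
609 ≡ 1 (mod 4), so quadratic reciprocity gives (609|625) = (625|609). Reduce: 625 ≡ 16 (mod 609). Now have -(16|609).
Factor out 2: 16 = 2^4. Since 609 ≡ 1 (mod 8), (2|609) = +1, and (2|609)^4 = +1. Now have -(1|609).
(1|609) = 1. Collecting the sign factors: -1.
Second factor (1167|3109):
3109 ≡ 1 (mod 4), so quadratic reciprocity gives (1167|3109) = (3109|1167). Reduce: 3109 ≡ 775 (mod 1167). Now have (775|1167).
Both 775 ≡ 3 and 1167 ≡ 3 (mod 4), so reciprocity gives (775|1167) = -(1167|775). Reduce: 1167 ≡ 392 (mod 775). Now have -(392|775).
Factor out 2: 392 = 2^3·49. Since 775 ≡ 7 (mod 8), (2|775) = +1, and (2|775)^3 = +1. Now have -(49|775).
49 ≡ 1 (mod 4), so quadratic reciprocity gives (49|775) = (775|49). Reduce: 775 ≡ 40 (mod 49). Now have -(40|49).
Factor out 2: 40 = 2^3·5. Since 49 ≡ 1 (mod 8), (2|49) = +1, and (2|49)^3 = +1. Now have -(5|49).
5 ≡ 1 (mod 4), so quadratic reciprocity gives (5|49) = (49|5). Reduce: 49 ≡ 4 (mod 5). Now have -(4|5).
Factor out 2: 4 = 2^2. Since 5 ≡ 5 (mod 8), (2|5) = -1, and (2|5)^2 = +1. Now have -(1|5).
(1|5) = 1. Collecting the sign factors: -1.
Product: (-1)·(-1) = 1.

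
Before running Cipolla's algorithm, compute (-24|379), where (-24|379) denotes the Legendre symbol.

(-24|379)
  = -(24|379)    [379 ≡ 3 mod 4 ⇒ (-1|379) = -1]
  = (3|379)    [379 ≡ 3 mod 8 ⇒ (2|379)^3 = -1]
  = -(379|3)    [QR: both ≡ 3 mod 4, sign flips]
  = -(1|3)    [379 ≡ 1 mod 3]
  = -1    [(1|3) = 1]

-1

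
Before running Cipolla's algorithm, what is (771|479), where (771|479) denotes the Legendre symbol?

1

(771|479)
  = (292|479)    [771 ≡ 292 mod 479]
  = (73|479)    [479 ≡ 7 mod 8 ⇒ (2|479)^2 = +1]
  = (479|73)    [QR: 73 ≡ 1 mod 4, sign kept]
  = (41|73)    [479 ≡ 41 mod 73]
  = (73|41)    [QR: 41 ≡ 1 mod 4, sign kept]
  = (32|41)    [73 ≡ 32 mod 41]
  = (1|41)    [41 ≡ 1 mod 8 ⇒ (2|41)^5 = +1]
  = 1    [(1|41) = 1]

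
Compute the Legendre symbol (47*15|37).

-1

By multiplicativity, (47·15|37) = (47|37)·(15|37).
First factor (47|37):
(47|37)
  = (10|37)    [47 ≡ 10 mod 37]
  = -(5|37)    [37 ≡ 5 mod 8 ⇒ (2|37) = -1]
  = -(37|5)    [QR: 5 ≡ 1 mod 4, sign kept]
  = -(2|5)    [37 ≡ 2 mod 5]
  = (1|5)    [5 ≡ 5 mod 8 ⇒ (2|5) = -1]
  = 1    [(1|5) = 1]
Second factor (15|37):
(15|37)
  = (37|15)    [QR: 37 ≡ 1 mod 4, sign kept]
  = (7|15)    [37 ≡ 7 mod 15]
  = -(15|7)    [QR: both ≡ 3 mod 4, sign flips]
  = -(1|7)    [15 ≡ 1 mod 7]
  = -1    [(1|7) = 1]
Product: (1)·(-1) = -1.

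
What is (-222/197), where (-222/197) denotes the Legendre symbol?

1

Reduce the numerator: -222 ≡ 172 (mod 197), so (-222/197) = (172/197).
Factor out 2: 172 = 2^2·43. Since 197 ≡ 5 (mod 8), (2/197) = -1, and (2/197)^2 = +1. Now have (43/197).
197 ≡ 1 (mod 4), so quadratic reciprocity gives (43/197) = (197/43). Reduce: 197 ≡ 25 (mod 43). Now have (25/43).
25 ≡ 1 (mod 4), so quadratic reciprocity gives (25/43) = (43/25). Reduce: 43 ≡ 18 (mod 25). Now have (18/25).
Factor out 2: 18 = 2·9. Since 25 ≡ 1 (mod 8), (2/25) = +1. Now have (9/25).
9 ≡ 1 (mod 4), so quadratic reciprocity gives (9/25) = (25/9). Reduce: 25 ≡ 7 (mod 9). Now have (7/9).
9 ≡ 1 (mod 4), so quadratic reciprocity gives (7/9) = (9/7). Reduce: 9 ≡ 2 (mod 7). Now have (2/7).
Factor out 2: 2 = 2. Since 7 ≡ 7 (mod 8), (2/7) = +1. Now have (1/7).
(1/7) = 1. Collecting the sign factors: 1.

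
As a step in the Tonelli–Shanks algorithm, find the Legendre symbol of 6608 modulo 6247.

1

(6608|6247)
  = (361|6247)    [6608 ≡ 361 mod 6247]
  = (6247|361)    [QR: 361 ≡ 1 mod 4, sign kept]
  = (110|361)    [6247 ≡ 110 mod 361]
  = (55|361)    [361 ≡ 1 mod 8 ⇒ (2|361) = +1]
  = (361|55)    [QR: 361 ≡ 1 mod 4, sign kept]
  = (31|55)    [361 ≡ 31 mod 55]
  = -(55|31)    [QR: both ≡ 3 mod 4, sign flips]
  = -(24|31)    [55 ≡ 24 mod 31]
  = -(3|31)    [31 ≡ 7 mod 8 ⇒ (2|31)^3 = +1]
  = (31|3)    [QR: both ≡ 3 mod 4, sign flips]
  = (1|3)    [31 ≡ 1 mod 3]
  = 1    [(1|3) = 1]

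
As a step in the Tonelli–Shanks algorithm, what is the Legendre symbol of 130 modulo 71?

-1

(130|71)
  = (59|71)    [130 ≡ 59 mod 71]
  = -(71|59)    [QR: both ≡ 3 mod 4, sign flips]
  = -(12|59)    [71 ≡ 12 mod 59]
  = -(3|59)    [59 ≡ 3 mod 8 ⇒ (2|59)^2 = +1]
  = (59|3)    [QR: both ≡ 3 mod 4, sign flips]
  = (2|3)    [59 ≡ 2 mod 3]
  = -(1|3)    [3 ≡ 3 mod 8 ⇒ (2|3) = -1]
  = -1    [(1|3) = 1]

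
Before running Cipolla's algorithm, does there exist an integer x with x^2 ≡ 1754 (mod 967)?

Reduce the numerator: 1754 ≡ 787 (mod 967), so (1754|967) = (787|967).
Both 787 ≡ 3 and 967 ≡ 3 (mod 4), so reciprocity gives (787|967) = -(967|787). Reduce: 967 ≡ 180 (mod 787). Now have -(180|787).
Factor out 2: 180 = 2^2·45. Since 787 ≡ 3 (mod 8), (2|787) = -1, and (2|787)^2 = +1. Now have -(45|787).
45 ≡ 1 (mod 4), so quadratic reciprocity gives (45|787) = (787|45). Reduce: 787 ≡ 22 (mod 45). Now have -(22|45).
Factor out 2: 22 = 2·11. Since 45 ≡ 5 (mod 8), (2|45) = -1. Now have (11|45).
45 ≡ 1 (mod 4), so quadratic reciprocity gives (11|45) = (45|11). Reduce: 45 ≡ 1 (mod 11). Now have (1|11).
(1|11) = 1. Collecting the sign factors: 1.
The Legendre symbol is 1, so x^2 ≡ 1754 (mod 967) has solution.

yes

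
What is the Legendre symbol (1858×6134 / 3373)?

By multiplicativity, (1858·6134 / 3373) = (1858 / 3373)·(6134 / 3373).
First factor (1858 / 3373):
Factor out 2: 1858 = 2·929. Since 3373 ≡ 5 (mod 8), (2 / 3373) = -1. Now have -(929 / 3373).
929 ≡ 1 (mod 4), so quadratic reciprocity gives (929 / 3373) = (3373 / 929). Reduce: 3373 ≡ 586 (mod 929). Now have -(586 / 929).
Factor out 2: 586 = 2·293. Since 929 ≡ 1 (mod 8), (2 / 929) = +1. Now have -(293 / 929).
293 ≡ 1 (mod 4), so quadratic reciprocity gives (293 / 929) = (929 / 293). Reduce: 929 ≡ 50 (mod 293). Now have -(50 / 293).
Factor out 2: 50 = 2·25. Since 293 ≡ 5 (mod 8), (2 / 293) = -1. Now have (25 / 293).
25 ≡ 1 (mod 4), so quadratic reciprocity gives (25 / 293) = (293 / 25). Reduce: 293 ≡ 18 (mod 25). Now have (18 / 25).
Factor out 2: 18 = 2·9. Since 25 ≡ 1 (mod 8), (2 / 25) = +1. Now have (9 / 25).
9 ≡ 1 (mod 4), so quadratic reciprocity gives (9 / 25) = (25 / 9). Reduce: 25 ≡ 7 (mod 9). Now have (7 / 9).
9 ≡ 1 (mod 4), so quadratic reciprocity gives (7 / 9) = (9 / 7). Reduce: 9 ≡ 2 (mod 7). Now have (2 / 7).
Factor out 2: 2 = 2. Since 7 ≡ 7 (mod 8), (2 / 7) = +1. Now have (1 / 7).
(1 / 7) = 1. Collecting the sign factors: 1.
Second factor (6134 / 3373):
Reduce the numerator: 6134 ≡ 2761 (mod 3373), so (6134 / 3373) = (2761 / 3373).
2761 ≡ 1 (mod 4), so quadratic reciprocity gives (2761 / 3373) = (3373 / 2761). Reduce: 3373 ≡ 612 (mod 2761). Now have (612 / 2761).
Factor out 2: 612 = 2^2·153. Since 2761 ≡ 1 (mod 8), (2 / 2761) = +1, and (2 / 2761)^2 = +1. Now have (153 / 2761).
153 ≡ 1 (mod 4), so quadratic reciprocity gives (153 / 2761) = (2761 / 153). Reduce: 2761 ≡ 7 (mod 153). Now have (7 / 153).
153 ≡ 1 (mod 4), so quadratic reciprocity gives (7 / 153) = (153 / 7). Reduce: 153 ≡ 6 (mod 7). Now have (6 / 7).
Factor out 2: 6 = 2·3. Since 7 ≡ 7 (mod 8), (2 / 7) = +1. Now have (3 / 7).
Both 3 ≡ 3 and 7 ≡ 3 (mod 4), so reciprocity gives (3 / 7) = -(7 / 3). Reduce: 7 ≡ 1 (mod 3). Now have -(1 / 3).
(1 / 3) = 1. Collecting the sign factors: -1.
Product: (1)·(-1) = -1.

-1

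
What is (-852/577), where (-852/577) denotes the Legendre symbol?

1

Reduce the numerator: -852 ≡ 302 (mod 577), so (-852/577) = (302/577).
Factor out 2: 302 = 2·151. Since 577 ≡ 1 (mod 8), (2/577) = +1. Now have (151/577).
577 ≡ 1 (mod 4), so quadratic reciprocity gives (151/577) = (577/151). Reduce: 577 ≡ 124 (mod 151). Now have (124/151).
Factor out 2: 124 = 2^2·31. Since 151 ≡ 7 (mod 8), (2/151) = +1, and (2/151)^2 = +1. Now have (31/151).
Both 31 ≡ 3 and 151 ≡ 3 (mod 4), so reciprocity gives (31/151) = -(151/31). Reduce: 151 ≡ 27 (mod 31). Now have -(27/31).
Both 27 ≡ 3 and 31 ≡ 3 (mod 4), so reciprocity gives (27/31) = -(31/27). Reduce: 31 ≡ 4 (mod 27). Now have (4/27).
Factor out 2: 4 = 2^2. Since 27 ≡ 3 (mod 8), (2/27) = -1, and (2/27)^2 = +1. Now have (1/27).
(1/27) = 1. Collecting the sign factors: 1.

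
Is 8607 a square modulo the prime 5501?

Reduce the numerator: 8607 ≡ 3106 (mod 5501), so (8607/5501) = (3106/5501).
Factor out 2: 3106 = 2·1553. Since 5501 ≡ 5 (mod 8), (2/5501) = -1. Now have -(1553/5501).
1553 ≡ 1 (mod 4), so quadratic reciprocity gives (1553/5501) = (5501/1553). Reduce: 5501 ≡ 842 (mod 1553). Now have -(842/1553).
Factor out 2: 842 = 2·421. Since 1553 ≡ 1 (mod 8), (2/1553) = +1. Now have -(421/1553).
421 ≡ 1 (mod 4), so quadratic reciprocity gives (421/1553) = (1553/421). Reduce: 1553 ≡ 290 (mod 421). Now have -(290/421).
Factor out 2: 290 = 2·145. Since 421 ≡ 5 (mod 8), (2/421) = -1. Now have (145/421).
145 ≡ 1 (mod 4), so quadratic reciprocity gives (145/421) = (421/145). Reduce: 421 ≡ 131 (mod 145). Now have (131/145).
145 ≡ 1 (mod 4), so quadratic reciprocity gives (131/145) = (145/131). Reduce: 145 ≡ 14 (mod 131). Now have (14/131).
Factor out 2: 14 = 2·7. Since 131 ≡ 3 (mod 8), (2/131) = -1. Now have -(7/131).
Both 7 ≡ 3 and 131 ≡ 3 (mod 4), so reciprocity gives (7/131) = -(131/7). Reduce: 131 ≡ 5 (mod 7). Now have (5/7).
5 ≡ 1 (mod 4), so quadratic reciprocity gives (5/7) = (7/5). Reduce: 7 ≡ 2 (mod 5). Now have (2/5).
Factor out 2: 2 = 2. Since 5 ≡ 5 (mod 8), (2/5) = -1. Now have -(1/5).
(1/5) = 1. Collecting the sign factors: -1.
(8607/5501) = -1, and 5501 is prime, so 8607 is not a quadratic residue mod 5501.

no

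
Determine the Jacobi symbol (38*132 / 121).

0

By multiplicativity, (38·132 / 121) = (38 / 121)·(132 / 121).
First factor (38 / 121):
(38 / 121)
  = (19 / 121)    [121 ≡ 1 mod 8 ⇒ (2 / 121) = +1]
  = (121 / 19)    [QR: 121 ≡ 1 mod 4, sign kept]
  = (7 / 19)    [121 ≡ 7 mod 19]
  = -(19 / 7)    [QR: both ≡ 3 mod 4, sign flips]
  = -(5 / 7)    [19 ≡ 5 mod 7]
  = -(7 / 5)    [QR: 5 ≡ 1 mod 4, sign kept]
  = -(2 / 5)    [7 ≡ 2 mod 5]
  = (1 / 5)    [5 ≡ 5 mod 8 ⇒ (2 / 5) = -1]
  = 1    [(1 / 5) = 1]
Second factor (132 / 121):
(132 / 121)
  = (11 / 121)    [132 ≡ 11 mod 121]
  = (121 / 11)    [QR: 121 ≡ 1 mod 4, sign kept]
  = (0 / 11)    [121 ≡ 0 mod 11]
  = 0    [numerator 0, gcd > 1]
Product: (1)·(0) = 0.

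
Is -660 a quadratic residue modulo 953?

Reduce the numerator: -660 ≡ 293 (mod 953), so (-660/953) = (293/953).
293 ≡ 1 (mod 4), so quadratic reciprocity gives (293/953) = (953/293). Reduce: 953 ≡ 74 (mod 293). Now have (74/293).
Factor out 2: 74 = 2·37. Since 293 ≡ 5 (mod 8), (2/293) = -1. Now have -(37/293).
37 ≡ 1 (mod 4), so quadratic reciprocity gives (37/293) = (293/37). Reduce: 293 ≡ 34 (mod 37). Now have -(34/37).
Factor out 2: 34 = 2·17. Since 37 ≡ 5 (mod 8), (2/37) = -1. Now have (17/37).
17 ≡ 1 (mod 4), so quadratic reciprocity gives (17/37) = (37/17). Reduce: 37 ≡ 3 (mod 17). Now have (3/17).
17 ≡ 1 (mod 4), so quadratic reciprocity gives (3/17) = (17/3). Reduce: 17 ≡ 2 (mod 3). Now have (2/3).
Factor out 2: 2 = 2. Since 3 ≡ 3 (mod 8), (2/3) = -1. Now have -(1/3).
(1/3) = 1. Collecting the sign factors: -1.
(-660/953) = -1, and 953 is prime, so -660 is not a quadratic residue mod 953.

no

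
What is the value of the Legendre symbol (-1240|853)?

1

(-1240|853)
  = (1240|853)    [853 ≡ 1 mod 4 ⇒ (-1|853) = +1]
  = (387|853)    [1240 ≡ 387 mod 853]
  = (853|387)    [QR: 853 ≡ 1 mod 4, sign kept]
  = (79|387)    [853 ≡ 79 mod 387]
  = -(387|79)    [QR: both ≡ 3 mod 4, sign flips]
  = -(71|79)    [387 ≡ 71 mod 79]
  = (79|71)    [QR: both ≡ 3 mod 4, sign flips]
  = (8|71)    [79 ≡ 8 mod 71]
  = (1|71)    [71 ≡ 7 mod 8 ⇒ (2|71)^3 = +1]
  = 1    [(1|71) = 1]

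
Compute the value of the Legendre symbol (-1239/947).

-1

(-1239/947)
  = -(1239/947)    [947 ≡ 3 mod 4 ⇒ (-1/947) = -1]
  = -(292/947)    [1239 ≡ 292 mod 947]
  = -(73/947)    [947 ≡ 3 mod 8 ⇒ (2/947)^2 = +1]
  = -(947/73)    [QR: 73 ≡ 1 mod 4, sign kept]
  = -(71/73)    [947 ≡ 71 mod 73]
  = -(73/71)    [QR: 73 ≡ 1 mod 4, sign kept]
  = -(2/71)    [73 ≡ 2 mod 71]
  = -(1/71)    [71 ≡ 7 mod 8 ⇒ (2/71) = +1]
  = -1    [(1/71) = 1]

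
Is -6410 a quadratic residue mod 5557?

Pull out -1: (-6410/5557) = (-1/5557)·(6410/5557). Since 5557 ≡ 1 (mod 4), (-1/5557) = +1. Now have (6410/5557).
Reduce the numerator: 6410 ≡ 853 (mod 5557), so (6410/5557) = (853/5557).
853 ≡ 1 (mod 4), so quadratic reciprocity gives (853/5557) = (5557/853). Reduce: 5557 ≡ 439 (mod 853). Now have (439/853).
853 ≡ 1 (mod 4), so quadratic reciprocity gives (439/853) = (853/439). Reduce: 853 ≡ 414 (mod 439). Now have (414/439).
Factor out 2: 414 = 2·207. Since 439 ≡ 7 (mod 8), (2/439) = +1. Now have (207/439).
Both 207 ≡ 3 and 439 ≡ 3 (mod 4), so reciprocity gives (207/439) = -(439/207). Reduce: 439 ≡ 25 (mod 207). Now have -(25/207).
25 ≡ 1 (mod 4), so quadratic reciprocity gives (25/207) = (207/25). Reduce: 207 ≡ 7 (mod 25). Now have -(7/25).
25 ≡ 1 (mod 4), so quadratic reciprocity gives (7/25) = (25/7). Reduce: 25 ≡ 4 (mod 7). Now have -(4/7).
Factor out 2: 4 = 2^2. Since 7 ≡ 7 (mod 8), (2/7) = +1, and (2/7)^2 = +1. Now have -(1/7).
(1/7) = 1. Collecting the sign factors: -1.
The Legendre symbol is -1, so x^2 ≡ -6410 (mod 5557) has no solution.

no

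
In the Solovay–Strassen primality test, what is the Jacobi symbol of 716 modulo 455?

(716|455)
  = (261|455)    [716 ≡ 261 mod 455]
  = (455|261)    [QR: 261 ≡ 1 mod 4, sign kept]
  = (194|261)    [455 ≡ 194 mod 261]
  = -(97|261)    [261 ≡ 5 mod 8 ⇒ (2|261) = -1]
  = -(261|97)    [QR: 97 ≡ 1 mod 4, sign kept]
  = -(67|97)    [261 ≡ 67 mod 97]
  = -(97|67)    [QR: 97 ≡ 1 mod 4, sign kept]
  = -(30|67)    [97 ≡ 30 mod 67]
  = (15|67)    [67 ≡ 3 mod 8 ⇒ (2|67) = -1]
  = -(67|15)    [QR: both ≡ 3 mod 4, sign flips]
  = -(7|15)    [67 ≡ 7 mod 15]
  = (15|7)    [QR: both ≡ 3 mod 4, sign flips]
  = (1|7)    [15 ≡ 1 mod 7]
  = 1    [(1|7) = 1]

1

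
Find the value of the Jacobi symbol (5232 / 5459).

Factor out 2: 5232 = 2^4·327. Since 5459 ≡ 3 (mod 8), (2 / 5459) = -1, and (2 / 5459)^4 = +1. Now have (327 / 5459).
Both 327 ≡ 3 and 5459 ≡ 3 (mod 4), so reciprocity gives (327 / 5459) = -(5459 / 327). Reduce: 5459 ≡ 227 (mod 327). Now have -(227 / 327).
Both 227 ≡ 3 and 327 ≡ 3 (mod 4), so reciprocity gives (227 / 327) = -(327 / 227). Reduce: 327 ≡ 100 (mod 227). Now have (100 / 227).
Factor out 2: 100 = 2^2·25. Since 227 ≡ 3 (mod 8), (2 / 227) = -1, and (2 / 227)^2 = +1. Now have (25 / 227).
25 ≡ 1 (mod 4), so quadratic reciprocity gives (25 / 227) = (227 / 25). Reduce: 227 ≡ 2 (mod 25). Now have (2 / 25).
Factor out 2: 2 = 2. Since 25 ≡ 1 (mod 8), (2 / 25) = +1. Now have (1 / 25).
(1 / 25) = 1. Collecting the sign factors: 1.

1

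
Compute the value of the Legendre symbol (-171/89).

-1

Pull out -1: (-171/89) = (-1/89)·(171/89). Since 89 ≡ 1 (mod 4), (-1/89) = +1. Now have (171/89).
Reduce the numerator: 171 ≡ 82 (mod 89), so (171/89) = (82/89).
Factor out 2: 82 = 2·41. Since 89 ≡ 1 (mod 8), (2/89) = +1. Now have (41/89).
41 ≡ 1 (mod 4), so quadratic reciprocity gives (41/89) = (89/41). Reduce: 89 ≡ 7 (mod 41). Now have (7/41).
41 ≡ 1 (mod 4), so quadratic reciprocity gives (7/41) = (41/7). Reduce: 41 ≡ 6 (mod 7). Now have (6/7).
Factor out 2: 6 = 2·3. Since 7 ≡ 7 (mod 8), (2/7) = +1. Now have (3/7).
Both 3 ≡ 3 and 7 ≡ 3 (mod 4), so reciprocity gives (3/7) = -(7/3). Reduce: 7 ≡ 1 (mod 3). Now have -(1/3).
(1/3) = 1. Collecting the sign factors: -1.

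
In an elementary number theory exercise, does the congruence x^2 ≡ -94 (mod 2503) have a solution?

Reduce the numerator: -94 ≡ 2409 (mod 2503), so (-94|2503) = (2409|2503).
2409 ≡ 1 (mod 4), so quadratic reciprocity gives (2409|2503) = (2503|2409). Reduce: 2503 ≡ 94 (mod 2409). Now have (94|2409).
Factor out 2: 94 = 2·47. Since 2409 ≡ 1 (mod 8), (2|2409) = +1. Now have (47|2409).
2409 ≡ 1 (mod 4), so quadratic reciprocity gives (47|2409) = (2409|47). Reduce: 2409 ≡ 12 (mod 47). Now have (12|47).
Factor out 2: 12 = 2^2·3. Since 47 ≡ 7 (mod 8), (2|47) = +1, and (2|47)^2 = +1. Now have (3|47).
Both 3 ≡ 3 and 47 ≡ 3 (mod 4), so reciprocity gives (3|47) = -(47|3). Reduce: 47 ≡ 2 (mod 3). Now have -(2|3).
Factor out 2: 2 = 2. Since 3 ≡ 3 (mod 8), (2|3) = -1. Now have (1|3).
(1|3) = 1. Collecting the sign factors: 1.
The Legendre symbol is 1, so x^2 ≡ -94 (mod 2503) has solution.

yes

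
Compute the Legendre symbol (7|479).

Both 7 ≡ 3 and 479 ≡ 3 (mod 4), so reciprocity gives (7|479) = -(479|7). Reduce: 479 ≡ 3 (mod 7). Now have -(3|7).
Both 3 ≡ 3 and 7 ≡ 3 (mod 4), so reciprocity gives (3|7) = -(7|3). Reduce: 7 ≡ 1 (mod 3). Now have (1|3).
(1|3) = 1. Collecting the sign factors: 1.

1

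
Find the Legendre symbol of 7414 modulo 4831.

(7414 / 4831)
  = (2583 / 4831)    [7414 ≡ 2583 mod 4831]
  = -(4831 / 2583)    [QR: both ≡ 3 mod 4, sign flips]
  = -(2248 / 2583)    [4831 ≡ 2248 mod 2583]
  = -(281 / 2583)    [2583 ≡ 7 mod 8 ⇒ (2 / 2583)^3 = +1]
  = -(2583 / 281)    [QR: 281 ≡ 1 mod 4, sign kept]
  = -(54 / 281)    [2583 ≡ 54 mod 281]
  = -(27 / 281)    [281 ≡ 1 mod 8 ⇒ (2 / 281) = +1]
  = -(281 / 27)    [QR: 281 ≡ 1 mod 4, sign kept]
  = -(11 / 27)    [281 ≡ 11 mod 27]
  = (27 / 11)    [QR: both ≡ 3 mod 4, sign flips]
  = (5 / 11)    [27 ≡ 5 mod 11]
  = (11 / 5)    [QR: 5 ≡ 1 mod 4, sign kept]
  = (1 / 5)    [11 ≡ 1 mod 5]
  = 1    [(1 / 5) = 1]

1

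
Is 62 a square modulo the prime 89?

no

Factor out 2: 62 = 2·31. Since 89 ≡ 1 (mod 8), (2/89) = +1. Now have (31/89).
89 ≡ 1 (mod 4), so quadratic reciprocity gives (31/89) = (89/31). Reduce: 89 ≡ 27 (mod 31). Now have (27/31).
Both 27 ≡ 3 and 31 ≡ 3 (mod 4), so reciprocity gives (27/31) = -(31/27). Reduce: 31 ≡ 4 (mod 27). Now have -(4/27).
Factor out 2: 4 = 2^2. Since 27 ≡ 3 (mod 8), (2/27) = -1, and (2/27)^2 = +1. Now have -(1/27).
(1/27) = 1. Collecting the sign factors: -1.
(62/89) = -1, and 89 is prime, so 62 is not a quadratic residue mod 89.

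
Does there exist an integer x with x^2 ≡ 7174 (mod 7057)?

no

Reduce the numerator: 7174 ≡ 117 (mod 7057), so (7174/7057) = (117/7057).
117 ≡ 1 (mod 4), so quadratic reciprocity gives (117/7057) = (7057/117). Reduce: 7057 ≡ 37 (mod 117). Now have (37/117).
37 ≡ 1 (mod 4), so quadratic reciprocity gives (37/117) = (117/37). Reduce: 117 ≡ 6 (mod 37). Now have (6/37).
Factor out 2: 6 = 2·3. Since 37 ≡ 5 (mod 8), (2/37) = -1. Now have -(3/37).
37 ≡ 1 (mod 4), so quadratic reciprocity gives (3/37) = (37/3). Reduce: 37 ≡ 1 (mod 3). Now have -(1/3).
(1/3) = 1. Collecting the sign factors: -1.
(7174/7057) = -1, and 7057 is prime, so 7174 is not a quadratic residue mod 7057.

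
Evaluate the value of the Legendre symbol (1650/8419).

-1

Factor out 2: 1650 = 2·825. Since 8419 ≡ 3 (mod 8), (2/8419) = -1. Now have -(825/8419).
825 ≡ 1 (mod 4), so quadratic reciprocity gives (825/8419) = (8419/825). Reduce: 8419 ≡ 169 (mod 825). Now have -(169/825).
169 ≡ 1 (mod 4), so quadratic reciprocity gives (169/825) = (825/169). Reduce: 825 ≡ 149 (mod 169). Now have -(149/169).
149 ≡ 1 (mod 4), so quadratic reciprocity gives (149/169) = (169/149). Reduce: 169 ≡ 20 (mod 149). Now have -(20/149).
Factor out 2: 20 = 2^2·5. Since 149 ≡ 5 (mod 8), (2/149) = -1, and (2/149)^2 = +1. Now have -(5/149).
5 ≡ 1 (mod 4), so quadratic reciprocity gives (5/149) = (149/5). Reduce: 149 ≡ 4 (mod 5). Now have -(4/5).
Factor out 2: 4 = 2^2. Since 5 ≡ 5 (mod 8), (2/5) = -1, and (2/5)^2 = +1. Now have -(1/5).
(1/5) = 1. Collecting the sign factors: -1.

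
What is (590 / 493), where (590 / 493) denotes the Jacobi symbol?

(590 / 493)
  = (97 / 493)    [590 ≡ 97 mod 493]
  = (493 / 97)    [QR: 97 ≡ 1 mod 4, sign kept]
  = (8 / 97)    [493 ≡ 8 mod 97]
  = (1 / 97)    [97 ≡ 1 mod 8 ⇒ (2 / 97)^3 = +1]
  = 1    [(1 / 97) = 1]

1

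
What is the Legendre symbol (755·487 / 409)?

1

By multiplicativity, (755·487 / 409) = (755 / 409)·(487 / 409).
First factor (755 / 409):
(755 / 409)
  = (346 / 409)    [755 ≡ 346 mod 409]
  = (173 / 409)    [409 ≡ 1 mod 8 ⇒ (2 / 409) = +1]
  = (409 / 173)    [QR: 173 ≡ 1 mod 4, sign kept]
  = (63 / 173)    [409 ≡ 63 mod 173]
  = (173 / 63)    [QR: 173 ≡ 1 mod 4, sign kept]
  = (47 / 63)    [173 ≡ 47 mod 63]
  = -(63 / 47)    [QR: both ≡ 3 mod 4, sign flips]
  = -(16 / 47)    [63 ≡ 16 mod 47]
  = -(1 / 47)    [47 ≡ 7 mod 8 ⇒ (2 / 47)^4 = +1]
  = -1    [(1 / 47) = 1]
Second factor (487 / 409):
(487 / 409)
  = (78 / 409)    [487 ≡ 78 mod 409]
  = (39 / 409)    [409 ≡ 1 mod 8 ⇒ (2 / 409) = +1]
  = (409 / 39)    [QR: 409 ≡ 1 mod 4, sign kept]
  = (19 / 39)    [409 ≡ 19 mod 39]
  = -(39 / 19)    [QR: both ≡ 3 mod 4, sign flips]
  = -(1 / 19)    [39 ≡ 1 mod 19]
  = -1    [(1 / 19) = 1]
Product: (-1)·(-1) = 1.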